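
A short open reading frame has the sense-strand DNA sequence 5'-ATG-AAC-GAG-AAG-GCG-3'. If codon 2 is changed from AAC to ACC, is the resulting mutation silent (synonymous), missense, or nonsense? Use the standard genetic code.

Position 5 falls in codon 2: AAC → Asn.
After the substitution the codon is ACC → Thr.
Asn ≠ Thr, so this is a missense mutation.

missense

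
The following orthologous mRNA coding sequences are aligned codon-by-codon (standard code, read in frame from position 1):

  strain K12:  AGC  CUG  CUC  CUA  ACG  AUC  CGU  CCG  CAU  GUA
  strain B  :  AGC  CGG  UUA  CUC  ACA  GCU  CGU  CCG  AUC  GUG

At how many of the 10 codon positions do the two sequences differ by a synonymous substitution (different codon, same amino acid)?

Codon 1: AGC Ser / AGC Ser — identical.
Codon 2: CUG Leu / CGG Arg — nonsynonymous.
Codon 3: CUC Leu / UUA Leu — synonymous.
Codon 4: CUA Leu / CUC Leu — synonymous.
Codon 5: ACG Thr / ACA Thr — synonymous.
Codon 6: AUC Ile / GCU Ala — nonsynonymous.
Codon 7: CGU Arg / CGU Arg — identical.
Codon 8: CCG Pro / CCG Pro — identical.
Codon 9: CAU His / AUC Ile — nonsynonymous.
Codon 10: GUA Val / GUG Val — synonymous.
Synonymous differences: 4.

4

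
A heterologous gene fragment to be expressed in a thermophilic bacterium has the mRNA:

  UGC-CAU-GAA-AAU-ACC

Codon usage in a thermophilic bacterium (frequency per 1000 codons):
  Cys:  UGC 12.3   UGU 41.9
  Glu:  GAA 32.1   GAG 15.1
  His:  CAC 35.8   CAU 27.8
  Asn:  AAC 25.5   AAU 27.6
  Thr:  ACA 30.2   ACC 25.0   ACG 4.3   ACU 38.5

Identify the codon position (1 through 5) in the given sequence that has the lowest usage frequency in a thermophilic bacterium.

1

Codon 1 UGC (Cys): 12.3 per 1000.
Codon 2 CAU (His): 27.8 per 1000.
Codon 3 GAA (Glu): 32.1 per 1000.
Codon 4 AAU (Asn): 27.6 per 1000.
Codon 5 ACC (Thr): 25.0 per 1000.
Lowest frequency is 12.3 at codon 1.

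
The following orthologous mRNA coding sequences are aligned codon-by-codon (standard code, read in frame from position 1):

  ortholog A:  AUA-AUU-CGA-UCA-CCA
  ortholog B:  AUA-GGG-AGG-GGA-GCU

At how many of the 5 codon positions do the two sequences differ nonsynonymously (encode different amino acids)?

3

Codon 1: AUA Ile / AUA Ile — identical.
Codon 2: AUU Ile / GGG Gly — nonsynonymous.
Codon 3: CGA Arg / AGG Arg — synonymous.
Codon 4: UCA Ser / GGA Gly — nonsynonymous.
Codon 5: CCA Pro / GCU Ala — nonsynonymous.
Nonsynonymous differences: 3.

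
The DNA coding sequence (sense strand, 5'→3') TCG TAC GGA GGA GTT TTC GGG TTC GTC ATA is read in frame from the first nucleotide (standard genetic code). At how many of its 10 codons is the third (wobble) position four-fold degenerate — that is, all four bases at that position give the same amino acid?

Codon 1 TCG (Ser): third position 4-fold.
Codon 2 TAC (Tyr): third position 2-fold.
Codon 3 GGA (Gly): third position 4-fold.
Codon 4 GGA (Gly): third position 4-fold.
Codon 5 GTT (Val): third position 4-fold.
Codon 6 TTC (Phe): third position 2-fold.
Codon 7 GGG (Gly): third position 4-fold.
Codon 8 TTC (Phe): third position 2-fold.
Codon 9 GTC (Val): third position 4-fold.
Codon 10 ATA (Ile): third position 3-fold.
Four-fold degenerate third positions: 6.

6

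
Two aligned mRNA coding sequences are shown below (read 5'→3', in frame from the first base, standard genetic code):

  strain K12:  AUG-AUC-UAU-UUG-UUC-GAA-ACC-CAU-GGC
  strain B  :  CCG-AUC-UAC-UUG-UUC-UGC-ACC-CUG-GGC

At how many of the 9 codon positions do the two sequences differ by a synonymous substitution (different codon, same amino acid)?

Codon 1: AUG Met / CCG Pro — nonsynonymous.
Codon 2: AUC Ile / AUC Ile — identical.
Codon 3: UAU Tyr / UAC Tyr — synonymous.
Codon 4: UUG Leu / UUG Leu — identical.
Codon 5: UUC Phe / UUC Phe — identical.
Codon 6: GAA Glu / UGC Cys — nonsynonymous.
Codon 7: ACC Thr / ACC Thr — identical.
Codon 8: CAU His / CUG Leu — nonsynonymous.
Codon 9: GGC Gly / GGC Gly — identical.
Synonymous differences: 1.

1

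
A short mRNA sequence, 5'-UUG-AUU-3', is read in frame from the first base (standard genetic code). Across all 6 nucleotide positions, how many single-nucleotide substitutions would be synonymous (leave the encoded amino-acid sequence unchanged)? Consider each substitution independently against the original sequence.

4

Codon 1 (UUG, Leu): 2 synonymous substitutions.
Codon 2 (AUU, Ile): 2 synonymous substitutions.
Total: 2 + 2 = 4.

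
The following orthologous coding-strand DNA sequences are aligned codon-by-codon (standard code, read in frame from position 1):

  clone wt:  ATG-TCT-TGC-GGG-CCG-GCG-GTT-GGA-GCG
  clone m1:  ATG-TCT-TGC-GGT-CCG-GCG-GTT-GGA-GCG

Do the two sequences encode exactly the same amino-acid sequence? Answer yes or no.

yes

Codon 1: ATG Met / ATG Met — identical.
Codon 2: TCT Ser / TCT Ser — identical.
Codon 3: TGC Cys / TGC Cys — identical.
Codon 4: GGG Gly / GGT Gly — synonymous.
Codon 5: CCG Pro / CCG Pro — identical.
Codon 6: GCG Ala / GCG Ala — identical.
Codon 7: GTT Val / GTT Val — identical.
Codon 8: GGA Gly / GGA Gly — identical.
Codon 9: GCG Ala / GCG Ala — identical.
Nonsynonymous differences: 0 → same protein.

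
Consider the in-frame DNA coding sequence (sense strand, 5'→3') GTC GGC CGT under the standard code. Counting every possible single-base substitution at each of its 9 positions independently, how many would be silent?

Codon 1 (GTC, Val): 3 synonymous substitutions.
Codon 2 (GGC, Gly): 3 synonymous substitutions.
Codon 3 (CGT, Arg): 3 synonymous substitutions.
Total: 3 + 3 + 3 = 9.

9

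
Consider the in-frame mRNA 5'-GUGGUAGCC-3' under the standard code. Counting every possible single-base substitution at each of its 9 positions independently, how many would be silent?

Codon 1 (GUG, Val): 3 synonymous substitutions.
Codon 2 (GUA, Val): 3 synonymous substitutions.
Codon 3 (GCC, Ala): 3 synonymous substitutions.
Total: 3 + 3 + 3 = 9.

9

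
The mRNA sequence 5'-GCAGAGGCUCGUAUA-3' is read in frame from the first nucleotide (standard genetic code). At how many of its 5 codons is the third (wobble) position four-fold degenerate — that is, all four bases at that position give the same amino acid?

Codon 1 GCA (Ala): third position 4-fold.
Codon 2 GAG (Glu): third position 2-fold.
Codon 3 GCU (Ala): third position 4-fold.
Codon 4 CGU (Arg): third position 4-fold.
Codon 5 AUA (Ile): third position 3-fold.
Four-fold degenerate third positions: 3.

3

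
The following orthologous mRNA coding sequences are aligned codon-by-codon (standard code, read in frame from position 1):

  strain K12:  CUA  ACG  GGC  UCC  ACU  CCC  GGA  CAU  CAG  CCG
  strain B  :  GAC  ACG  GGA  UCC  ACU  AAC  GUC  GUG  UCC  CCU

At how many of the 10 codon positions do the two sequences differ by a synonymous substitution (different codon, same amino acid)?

Codon 1: CUA Leu / GAC Asp — nonsynonymous.
Codon 2: ACG Thr / ACG Thr — identical.
Codon 3: GGC Gly / GGA Gly — synonymous.
Codon 4: UCC Ser / UCC Ser — identical.
Codon 5: ACU Thr / ACU Thr — identical.
Codon 6: CCC Pro / AAC Asn — nonsynonymous.
Codon 7: GGA Gly / GUC Val — nonsynonymous.
Codon 8: CAU His / GUG Val — nonsynonymous.
Codon 9: CAG Gln / UCC Ser — nonsynonymous.
Codon 10: CCG Pro / CCU Pro — synonymous.
Synonymous differences: 2.

2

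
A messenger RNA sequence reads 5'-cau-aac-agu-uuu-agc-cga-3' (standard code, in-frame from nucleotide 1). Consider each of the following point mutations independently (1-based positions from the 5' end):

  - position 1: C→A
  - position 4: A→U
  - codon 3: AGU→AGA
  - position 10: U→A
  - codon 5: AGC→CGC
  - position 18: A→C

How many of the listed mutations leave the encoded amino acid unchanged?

1

Codon 1: CAU (His) → AAU (Asn) — missense.
Codon 2: AAC (Asn) → UAC (Tyr) — missense.
Codon 3: AGU (Ser) → AGA (Arg) — missense.
Codon 4: UUU (Phe) → AUU (Ile) — missense.
Codon 5: AGC (Ser) → CGC (Arg) — missense.
Codon 6: CGA (Arg) → CGC (Arg) — synonymous.
Synonymous: 1 of 6.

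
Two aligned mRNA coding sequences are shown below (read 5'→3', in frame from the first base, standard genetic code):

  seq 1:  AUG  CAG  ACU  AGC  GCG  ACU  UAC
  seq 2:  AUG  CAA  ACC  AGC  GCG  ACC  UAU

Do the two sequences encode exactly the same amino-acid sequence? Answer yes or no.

Codon 1: AUG Met / AUG Met — identical.
Codon 2: CAG Gln / CAA Gln — synonymous.
Codon 3: ACU Thr / ACC Thr — synonymous.
Codon 4: AGC Ser / AGC Ser — identical.
Codon 5: GCG Ala / GCG Ala — identical.
Codon 6: ACU Thr / ACC Thr — synonymous.
Codon 7: UAC Tyr / UAU Tyr — synonymous.
Nonsynonymous differences: 0 → same protein.

yes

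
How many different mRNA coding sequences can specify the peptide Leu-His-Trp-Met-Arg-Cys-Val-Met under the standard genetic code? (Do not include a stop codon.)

Leu: 6 codons.
His: 2 codons.
Trp: 1 codon.
Met: 1 codon.
Arg: 6 codons.
Cys: 2 codons.
Val: 4 codons.
Met: 1 codon.
6 × 2 × 1 × 1 × 6 × 2 × 4 × 1 = 576.

576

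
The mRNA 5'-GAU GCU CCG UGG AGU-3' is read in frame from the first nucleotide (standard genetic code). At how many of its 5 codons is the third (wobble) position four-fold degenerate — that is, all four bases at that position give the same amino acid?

Codon 1 GAU (Asp): third position 2-fold.
Codon 2 GCU (Ala): third position 4-fold.
Codon 3 CCG (Pro): third position 4-fold.
Codon 4 UGG (Trp): third position 1-fold.
Codon 5 AGU (Ser): third position 2-fold.
Four-fold degenerate third positions: 2.

2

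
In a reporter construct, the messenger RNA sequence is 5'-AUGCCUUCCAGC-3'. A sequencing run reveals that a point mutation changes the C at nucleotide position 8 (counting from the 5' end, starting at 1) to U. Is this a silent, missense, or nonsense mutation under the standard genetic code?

Position 8 falls in codon 3: UCC → Ser.
After the substitution the codon is UUC → Phe.
Ser ≠ Phe, so this is a missense mutation.

missense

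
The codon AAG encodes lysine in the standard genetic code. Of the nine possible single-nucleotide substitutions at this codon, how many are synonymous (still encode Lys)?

1

Position 1: none → 0 synonymous.
Position 2: none → 0 synonymous.
Position 3: AAA → 1 synonymous.
Total: 0 + 0 + 1 = 1.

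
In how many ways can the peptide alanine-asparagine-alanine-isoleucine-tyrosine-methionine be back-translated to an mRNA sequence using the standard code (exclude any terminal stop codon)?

192

Ala: 4 codons.
Asn: 2 codons.
Ala: 4 codons.
Ile: 3 codons.
Tyr: 2 codons.
Met: 1 codon.
4 × 2 × 4 × 3 × 2 × 1 = 192.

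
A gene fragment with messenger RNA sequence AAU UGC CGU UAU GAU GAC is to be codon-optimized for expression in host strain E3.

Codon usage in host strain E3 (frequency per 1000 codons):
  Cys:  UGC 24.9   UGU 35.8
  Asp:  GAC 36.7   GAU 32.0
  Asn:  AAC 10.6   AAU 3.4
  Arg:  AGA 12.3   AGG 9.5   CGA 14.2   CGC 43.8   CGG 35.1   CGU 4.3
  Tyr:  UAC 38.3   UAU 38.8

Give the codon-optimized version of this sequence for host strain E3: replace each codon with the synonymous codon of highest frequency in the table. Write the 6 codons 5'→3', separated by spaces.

Codon 1 (Asn): best is AAC at 10.6.
Codon 2 (Cys): best is UGU at 35.8.
Codon 3 (Arg): best is CGC at 43.8.
Codon 4 (Tyr): best is UAU at 38.8.
Codon 5 (Asp): best is GAC at 36.7.
Codon 6 (Asp): best is GAC at 36.7.

AAC UGU CGC UAU GAC GAC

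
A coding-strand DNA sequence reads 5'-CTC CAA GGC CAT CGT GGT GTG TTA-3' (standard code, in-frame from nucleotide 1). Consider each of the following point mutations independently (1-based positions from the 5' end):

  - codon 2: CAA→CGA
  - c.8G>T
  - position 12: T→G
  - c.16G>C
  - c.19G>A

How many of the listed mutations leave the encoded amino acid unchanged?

0

Codon 2: CAA (Gln) → CGA (Arg) — missense.
Codon 3: GGC (Gly) → GTC (Val) — missense.
Codon 4: CAT (His) → CAG (Gln) — missense.
Codon 6: GGT (Gly) → CGT (Arg) — missense.
Codon 7: GTG (Val) → ATG (Met) — missense.
Synonymous: 0 of 5.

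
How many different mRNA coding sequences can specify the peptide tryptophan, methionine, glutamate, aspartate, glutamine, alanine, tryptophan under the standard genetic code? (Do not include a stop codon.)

32

Trp: 1 codon.
Met: 1 codon.
Glu: 2 codons.
Asp: 2 codons.
Gln: 2 codons.
Ala: 4 codons.
Trp: 1 codon.
1 × 1 × 2 × 2 × 2 × 4 × 1 = 32.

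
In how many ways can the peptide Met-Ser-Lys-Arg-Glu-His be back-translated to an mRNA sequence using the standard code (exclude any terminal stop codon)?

Met: 1 codon.
Ser: 6 codons.
Lys: 2 codons.
Arg: 6 codons.
Glu: 2 codons.
His: 2 codons.
1 × 6 × 2 × 6 × 2 × 2 = 288.

288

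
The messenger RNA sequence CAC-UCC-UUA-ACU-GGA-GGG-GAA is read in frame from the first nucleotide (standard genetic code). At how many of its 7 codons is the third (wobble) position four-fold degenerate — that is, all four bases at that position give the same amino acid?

4

Codon 1 CAC (His): third position 2-fold.
Codon 2 UCC (Ser): third position 4-fold.
Codon 3 UUA (Leu): third position 2-fold.
Codon 4 ACU (Thr): third position 4-fold.
Codon 5 GGA (Gly): third position 4-fold.
Codon 6 GGG (Gly): third position 4-fold.
Codon 7 GAA (Glu): third position 2-fold.
Four-fold degenerate third positions: 4.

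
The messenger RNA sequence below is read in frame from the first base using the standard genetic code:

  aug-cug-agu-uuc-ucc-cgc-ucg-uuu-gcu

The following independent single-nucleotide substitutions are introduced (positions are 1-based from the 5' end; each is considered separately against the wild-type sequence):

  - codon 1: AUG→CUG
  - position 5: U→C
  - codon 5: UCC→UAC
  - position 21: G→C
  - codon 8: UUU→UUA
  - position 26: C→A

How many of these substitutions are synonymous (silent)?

1

Codon 1: AUG (Met) → CUG (Leu) — missense.
Codon 2: CUG (Leu) → CCG (Pro) — missense.
Codon 5: UCC (Ser) → UAC (Tyr) — missense.
Codon 7: UCG (Ser) → UCC (Ser) — synonymous.
Codon 8: UUU (Phe) → UUA (Leu) — missense.
Codon 9: GCU (Ala) → GAU (Asp) — missense.
Synonymous: 1 of 6.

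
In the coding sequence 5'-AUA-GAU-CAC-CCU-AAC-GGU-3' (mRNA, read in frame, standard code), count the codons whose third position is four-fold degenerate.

Codon 1 AUA (Ile): third position 3-fold.
Codon 2 GAU (Asp): third position 2-fold.
Codon 3 CAC (His): third position 2-fold.
Codon 4 CCU (Pro): third position 4-fold.
Codon 5 AAC (Asn): third position 2-fold.
Codon 6 GGU (Gly): third position 4-fold.
Four-fold degenerate third positions: 2.

2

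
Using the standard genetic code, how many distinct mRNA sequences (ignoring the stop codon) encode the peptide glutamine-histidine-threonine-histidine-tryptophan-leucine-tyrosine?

Gln: 2 codons.
His: 2 codons.
Thr: 4 codons.
His: 2 codons.
Trp: 1 codon.
Leu: 6 codons.
Tyr: 2 codons.
2 × 2 × 4 × 2 × 1 × 6 × 2 = 384.

384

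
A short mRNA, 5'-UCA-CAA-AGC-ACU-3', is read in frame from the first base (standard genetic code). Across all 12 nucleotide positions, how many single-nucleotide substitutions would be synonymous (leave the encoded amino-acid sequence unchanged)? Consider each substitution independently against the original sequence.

8

Codon 1 (UCA, Ser): 3 synonymous substitutions.
Codon 2 (CAA, Gln): 1 synonymous substitution.
Codon 3 (AGC, Ser): 1 synonymous substitution.
Codon 4 (ACU, Thr): 3 synonymous substitutions.
Total: 3 + 1 + 1 + 3 = 8.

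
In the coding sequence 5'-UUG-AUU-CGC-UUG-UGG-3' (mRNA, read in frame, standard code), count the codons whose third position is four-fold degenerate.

1

Codon 1 UUG (Leu): third position 2-fold.
Codon 2 AUU (Ile): third position 3-fold.
Codon 3 CGC (Arg): third position 4-fold.
Codon 4 UUG (Leu): third position 2-fold.
Codon 5 UGG (Trp): third position 1-fold.
Four-fold degenerate third positions: 1.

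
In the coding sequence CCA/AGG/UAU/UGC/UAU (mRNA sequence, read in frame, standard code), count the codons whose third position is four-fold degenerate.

Codon 1 CCA (Pro): third position 4-fold.
Codon 2 AGG (Arg): third position 2-fold.
Codon 3 UAU (Tyr): third position 2-fold.
Codon 4 UGC (Cys): third position 2-fold.
Codon 5 UAU (Tyr): third position 2-fold.
Four-fold degenerate third positions: 1.

1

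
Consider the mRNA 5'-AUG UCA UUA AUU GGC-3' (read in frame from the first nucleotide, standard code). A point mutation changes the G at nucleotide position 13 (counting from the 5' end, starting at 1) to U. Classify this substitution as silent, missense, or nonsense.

Position 13 falls in codon 5: GGC → Gly.
After the substitution the codon is UGC → Cys.
Gly ≠ Cys, so this is a missense mutation.

missense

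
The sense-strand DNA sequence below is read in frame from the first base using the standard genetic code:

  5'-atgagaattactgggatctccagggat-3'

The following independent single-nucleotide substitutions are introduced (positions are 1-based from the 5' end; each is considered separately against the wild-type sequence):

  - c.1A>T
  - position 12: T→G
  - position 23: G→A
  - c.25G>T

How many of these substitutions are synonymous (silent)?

Codon 1: ATG (Met) → TTG (Leu) — missense.
Codon 4: ACT (Thr) → ACG (Thr) — synonymous.
Codon 8: AGG (Arg) → AAG (Lys) — missense.
Codon 9: GAT (Asp) → TAT (Tyr) — missense.
Synonymous: 1 of 4.

1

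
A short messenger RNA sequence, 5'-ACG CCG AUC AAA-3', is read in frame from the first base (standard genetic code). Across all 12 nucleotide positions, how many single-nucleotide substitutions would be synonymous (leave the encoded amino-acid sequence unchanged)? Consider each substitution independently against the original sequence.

9

Codon 1 (ACG, Thr): 3 synonymous substitutions.
Codon 2 (CCG, Pro): 3 synonymous substitutions.
Codon 3 (AUC, Ile): 2 synonymous substitutions.
Codon 4 (AAA, Lys): 1 synonymous substitution.
Total: 3 + 3 + 2 + 1 = 9.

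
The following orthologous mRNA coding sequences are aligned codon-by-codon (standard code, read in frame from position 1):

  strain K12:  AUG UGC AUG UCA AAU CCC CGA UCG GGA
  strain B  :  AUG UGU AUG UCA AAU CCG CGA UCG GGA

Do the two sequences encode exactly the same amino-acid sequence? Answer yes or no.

yes

Codon 1: AUG Met / AUG Met — identical.
Codon 2: UGC Cys / UGU Cys — synonymous.
Codon 3: AUG Met / AUG Met — identical.
Codon 4: UCA Ser / UCA Ser — identical.
Codon 5: AAU Asn / AAU Asn — identical.
Codon 6: CCC Pro / CCG Pro — synonymous.
Codon 7: CGA Arg / CGA Arg — identical.
Codon 8: UCG Ser / UCG Ser — identical.
Codon 9: GGA Gly / GGA Gly — identical.
Nonsynonymous differences: 0 → same protein.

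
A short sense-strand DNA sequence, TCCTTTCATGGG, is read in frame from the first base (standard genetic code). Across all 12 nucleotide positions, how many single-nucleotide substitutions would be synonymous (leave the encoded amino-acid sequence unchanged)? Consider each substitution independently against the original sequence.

Codon 1 (TCC, Ser): 3 synonymous substitutions.
Codon 2 (TTT, Phe): 1 synonymous substitution.
Codon 3 (CAT, His): 1 synonymous substitution.
Codon 4 (GGG, Gly): 3 synonymous substitutions.
Total: 3 + 1 + 1 + 3 = 8.

8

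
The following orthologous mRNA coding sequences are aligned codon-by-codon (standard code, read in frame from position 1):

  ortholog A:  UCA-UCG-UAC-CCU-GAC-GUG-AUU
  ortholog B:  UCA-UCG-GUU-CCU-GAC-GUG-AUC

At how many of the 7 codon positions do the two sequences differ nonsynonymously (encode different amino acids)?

Codon 1: UCA Ser / UCA Ser — identical.
Codon 2: UCG Ser / UCG Ser — identical.
Codon 3: UAC Tyr / GUU Val — nonsynonymous.
Codon 4: CCU Pro / CCU Pro — identical.
Codon 5: GAC Asp / GAC Asp — identical.
Codon 6: GUG Val / GUG Val — identical.
Codon 7: AUU Ile / AUC Ile — synonymous.
Nonsynonymous differences: 1.

1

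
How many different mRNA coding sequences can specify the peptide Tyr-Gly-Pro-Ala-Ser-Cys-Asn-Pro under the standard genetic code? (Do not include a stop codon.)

12288

Tyr: 2 codons.
Gly: 4 codons.
Pro: 4 codons.
Ala: 4 codons.
Ser: 6 codons.
Cys: 2 codons.
Asn: 2 codons.
Pro: 4 codons.
2 × 4 × 4 × 4 × 6 × 2 × 2 × 4 = 12288.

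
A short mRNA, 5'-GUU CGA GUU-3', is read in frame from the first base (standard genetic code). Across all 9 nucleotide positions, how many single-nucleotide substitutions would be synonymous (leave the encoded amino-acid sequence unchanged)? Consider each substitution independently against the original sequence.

Codon 1 (GUU, Val): 3 synonymous substitutions.
Codon 2 (CGA, Arg): 4 synonymous substitutions.
Codon 3 (GUU, Val): 3 synonymous substitutions.
Total: 3 + 4 + 3 = 10.

10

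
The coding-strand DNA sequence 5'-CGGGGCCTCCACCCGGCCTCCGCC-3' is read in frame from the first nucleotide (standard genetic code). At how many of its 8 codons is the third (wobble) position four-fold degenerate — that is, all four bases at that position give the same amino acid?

7

Codon 1 CGG (Arg): third position 4-fold.
Codon 2 GGC (Gly): third position 4-fold.
Codon 3 CTC (Leu): third position 4-fold.
Codon 4 CAC (His): third position 2-fold.
Codon 5 CCG (Pro): third position 4-fold.
Codon 6 GCC (Ala): third position 4-fold.
Codon 7 TCC (Ser): third position 4-fold.
Codon 8 GCC (Ala): third position 4-fold.
Four-fold degenerate third positions: 7.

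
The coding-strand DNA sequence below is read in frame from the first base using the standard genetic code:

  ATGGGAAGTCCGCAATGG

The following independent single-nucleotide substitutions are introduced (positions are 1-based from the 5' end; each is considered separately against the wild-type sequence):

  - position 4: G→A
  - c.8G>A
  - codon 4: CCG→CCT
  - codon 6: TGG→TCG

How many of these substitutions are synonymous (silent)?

1

Codon 2: GGA (Gly) → AGA (Arg) — missense.
Codon 3: AGT (Ser) → AAT (Asn) — missense.
Codon 4: CCG (Pro) → CCT (Pro) — synonymous.
Codon 6: TGG (Trp) → TCG (Ser) — missense.
Synonymous: 1 of 4.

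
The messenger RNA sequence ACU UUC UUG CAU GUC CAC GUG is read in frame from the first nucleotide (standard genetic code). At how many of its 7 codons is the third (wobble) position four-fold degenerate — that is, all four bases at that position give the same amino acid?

3

Codon 1 ACU (Thr): third position 4-fold.
Codon 2 UUC (Phe): third position 2-fold.
Codon 3 UUG (Leu): third position 2-fold.
Codon 4 CAU (His): third position 2-fold.
Codon 5 GUC (Val): third position 4-fold.
Codon 6 CAC (His): third position 2-fold.
Codon 7 GUG (Val): third position 4-fold.
Four-fold degenerate third positions: 3.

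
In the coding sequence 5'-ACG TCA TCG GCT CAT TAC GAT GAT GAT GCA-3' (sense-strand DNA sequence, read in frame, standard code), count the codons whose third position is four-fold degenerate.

5

Codon 1 ACG (Thr): third position 4-fold.
Codon 2 TCA (Ser): third position 4-fold.
Codon 3 TCG (Ser): third position 4-fold.
Codon 4 GCT (Ala): third position 4-fold.
Codon 5 CAT (His): third position 2-fold.
Codon 6 TAC (Tyr): third position 2-fold.
Codon 7 GAT (Asp): third position 2-fold.
Codon 8 GAT (Asp): third position 2-fold.
Codon 9 GAT (Asp): third position 2-fold.
Codon 10 GCA (Ala): third position 4-fold.
Four-fold degenerate third positions: 5.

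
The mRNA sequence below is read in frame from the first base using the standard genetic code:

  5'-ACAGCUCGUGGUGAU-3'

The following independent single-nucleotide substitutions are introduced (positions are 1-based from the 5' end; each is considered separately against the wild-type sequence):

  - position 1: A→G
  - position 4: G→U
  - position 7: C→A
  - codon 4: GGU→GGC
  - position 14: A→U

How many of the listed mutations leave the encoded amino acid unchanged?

1

Codon 1: ACA (Thr) → GCA (Ala) — missense.
Codon 2: GCU (Ala) → UCU (Ser) — missense.
Codon 3: CGU (Arg) → AGU (Ser) — missense.
Codon 4: GGU (Gly) → GGC (Gly) — synonymous.
Codon 5: GAU (Asp) → GUU (Val) — missense.
Synonymous: 1 of 5.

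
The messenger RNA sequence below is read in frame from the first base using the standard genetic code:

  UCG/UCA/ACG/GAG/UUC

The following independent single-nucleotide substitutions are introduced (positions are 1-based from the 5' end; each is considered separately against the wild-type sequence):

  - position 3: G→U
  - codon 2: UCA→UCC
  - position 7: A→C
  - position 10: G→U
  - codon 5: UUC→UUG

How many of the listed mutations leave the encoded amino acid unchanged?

2

Codon 1: UCG (Ser) → UCU (Ser) — synonymous.
Codon 2: UCA (Ser) → UCC (Ser) — synonymous.
Codon 3: ACG (Thr) → CCG (Pro) — missense.
Codon 4: GAG (Glu) → UAG (Stop) — nonsense.
Codon 5: UUC (Phe) → UUG (Leu) — missense.
Synonymous: 2 of 5.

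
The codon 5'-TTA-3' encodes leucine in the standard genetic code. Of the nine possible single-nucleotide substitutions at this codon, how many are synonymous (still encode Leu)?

Position 1: CTA → 1 synonymous.
Position 2: none → 0 synonymous.
Position 3: TTG → 1 synonymous.
Total: 1 + 0 + 1 = 2.

2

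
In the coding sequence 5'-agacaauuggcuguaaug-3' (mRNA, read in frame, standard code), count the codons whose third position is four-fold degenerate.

2

Codon 1 AGA (Arg): third position 2-fold.
Codon 2 CAA (Gln): third position 2-fold.
Codon 3 UUG (Leu): third position 2-fold.
Codon 4 GCU (Ala): third position 4-fold.
Codon 5 GUA (Val): third position 4-fold.
Codon 6 AUG (Met): third position 1-fold.
Four-fold degenerate third positions: 2.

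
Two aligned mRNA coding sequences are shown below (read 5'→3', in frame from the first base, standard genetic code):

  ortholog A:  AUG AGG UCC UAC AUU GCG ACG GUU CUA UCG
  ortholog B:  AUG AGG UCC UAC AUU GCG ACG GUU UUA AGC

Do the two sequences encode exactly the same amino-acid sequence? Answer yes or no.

yes

Codon 1: AUG Met / AUG Met — identical.
Codon 2: AGG Arg / AGG Arg — identical.
Codon 3: UCC Ser / UCC Ser — identical.
Codon 4: UAC Tyr / UAC Tyr — identical.
Codon 5: AUU Ile / AUU Ile — identical.
Codon 6: GCG Ala / GCG Ala — identical.
Codon 7: ACG Thr / ACG Thr — identical.
Codon 8: GUU Val / GUU Val — identical.
Codon 9: CUA Leu / UUA Leu — synonymous.
Codon 10: UCG Ser / AGC Ser — synonymous.
Nonsynonymous differences: 0 → same protein.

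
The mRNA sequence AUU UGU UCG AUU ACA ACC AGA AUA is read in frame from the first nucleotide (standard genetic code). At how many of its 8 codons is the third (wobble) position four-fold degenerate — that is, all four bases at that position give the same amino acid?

3

Codon 1 AUU (Ile): third position 3-fold.
Codon 2 UGU (Cys): third position 2-fold.
Codon 3 UCG (Ser): third position 4-fold.
Codon 4 AUU (Ile): third position 3-fold.
Codon 5 ACA (Thr): third position 4-fold.
Codon 6 ACC (Thr): third position 4-fold.
Codon 7 AGA (Arg): third position 2-fold.
Codon 8 AUA (Ile): third position 3-fold.
Four-fold degenerate third positions: 3.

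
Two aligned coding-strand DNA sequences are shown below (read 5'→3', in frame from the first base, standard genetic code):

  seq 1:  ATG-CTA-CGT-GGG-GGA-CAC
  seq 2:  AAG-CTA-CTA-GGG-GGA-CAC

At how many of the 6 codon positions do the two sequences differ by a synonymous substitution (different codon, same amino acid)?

Codon 1: ATG Met / AAG Lys — nonsynonymous.
Codon 2: CTA Leu / CTA Leu — identical.
Codon 3: CGT Arg / CTA Leu — nonsynonymous.
Codon 4: GGG Gly / GGG Gly — identical.
Codon 5: GGA Gly / GGA Gly — identical.
Codon 6: CAC His / CAC His — identical.
Synonymous differences: 0.

0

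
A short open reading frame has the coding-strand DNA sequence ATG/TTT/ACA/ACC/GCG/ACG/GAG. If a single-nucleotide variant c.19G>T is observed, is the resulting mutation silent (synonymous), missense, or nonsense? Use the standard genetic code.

nonsense

Position 19 falls in codon 7: GAG → Glu.
After the substitution the codon is TAG → Stop.
The new codon is a stop codon, so this is a nonsense mutation.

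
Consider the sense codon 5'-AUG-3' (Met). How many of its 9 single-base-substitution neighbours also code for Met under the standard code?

0

Position 1: none → 0 synonymous.
Position 2: none → 0 synonymous.
Position 3: none → 0 synonymous.
Total: 0 + 0 + 0 = 0.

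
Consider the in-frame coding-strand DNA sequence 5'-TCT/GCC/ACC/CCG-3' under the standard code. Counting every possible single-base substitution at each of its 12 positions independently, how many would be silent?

Codon 1 (TCT, Ser): 3 synonymous substitutions.
Codon 2 (GCC, Ala): 3 synonymous substitutions.
Codon 3 (ACC, Thr): 3 synonymous substitutions.
Codon 4 (CCG, Pro): 3 synonymous substitutions.
Total: 3 + 3 + 3 + 3 = 12.

12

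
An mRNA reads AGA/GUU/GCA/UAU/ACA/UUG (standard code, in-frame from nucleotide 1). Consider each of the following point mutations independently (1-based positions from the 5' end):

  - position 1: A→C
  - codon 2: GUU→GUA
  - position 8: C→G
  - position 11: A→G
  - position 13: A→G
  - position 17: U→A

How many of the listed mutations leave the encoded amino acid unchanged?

Codon 1: AGA (Arg) → CGA (Arg) — synonymous.
Codon 2: GUU (Val) → GUA (Val) — synonymous.
Codon 3: GCA (Ala) → GGA (Gly) — missense.
Codon 4: UAU (Tyr) → UGU (Cys) — missense.
Codon 5: ACA (Thr) → GCA (Ala) — missense.
Codon 6: UUG (Leu) → UAG (Stop) — nonsense.
Synonymous: 2 of 6.

2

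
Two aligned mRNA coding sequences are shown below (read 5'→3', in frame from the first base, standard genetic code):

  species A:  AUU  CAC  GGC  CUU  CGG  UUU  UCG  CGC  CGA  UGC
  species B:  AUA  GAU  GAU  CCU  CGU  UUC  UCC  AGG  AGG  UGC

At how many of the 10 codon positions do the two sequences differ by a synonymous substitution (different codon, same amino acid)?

Codon 1: AUU Ile / AUA Ile — synonymous.
Codon 2: CAC His / GAU Asp — nonsynonymous.
Codon 3: GGC Gly / GAU Asp — nonsynonymous.
Codon 4: CUU Leu / CCU Pro — nonsynonymous.
Codon 5: CGG Arg / CGU Arg — synonymous.
Codon 6: UUU Phe / UUC Phe — synonymous.
Codon 7: UCG Ser / UCC Ser — synonymous.
Codon 8: CGC Arg / AGG Arg — synonymous.
Codon 9: CGA Arg / AGG Arg — synonymous.
Codon 10: UGC Cys / UGC Cys — identical.
Synonymous differences: 6.

6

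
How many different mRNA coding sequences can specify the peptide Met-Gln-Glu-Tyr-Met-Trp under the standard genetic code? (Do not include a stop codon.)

Met: 1 codon.
Gln: 2 codons.
Glu: 2 codons.
Tyr: 2 codons.
Met: 1 codon.
Trp: 1 codon.
1 × 2 × 2 × 2 × 1 × 1 = 8.

8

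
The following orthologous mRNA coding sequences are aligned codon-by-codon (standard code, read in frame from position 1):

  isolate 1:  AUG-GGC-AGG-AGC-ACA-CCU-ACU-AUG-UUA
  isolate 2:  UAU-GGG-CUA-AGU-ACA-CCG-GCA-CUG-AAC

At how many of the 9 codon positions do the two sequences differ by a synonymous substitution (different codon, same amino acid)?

3

Codon 1: AUG Met / UAU Tyr — nonsynonymous.
Codon 2: GGC Gly / GGG Gly — synonymous.
Codon 3: AGG Arg / CUA Leu — nonsynonymous.
Codon 4: AGC Ser / AGU Ser — synonymous.
Codon 5: ACA Thr / ACA Thr — identical.
Codon 6: CCU Pro / CCG Pro — synonymous.
Codon 7: ACU Thr / GCA Ala — nonsynonymous.
Codon 8: AUG Met / CUG Leu — nonsynonymous.
Codon 9: UUA Leu / AAC Asn — nonsynonymous.
Synonymous differences: 3.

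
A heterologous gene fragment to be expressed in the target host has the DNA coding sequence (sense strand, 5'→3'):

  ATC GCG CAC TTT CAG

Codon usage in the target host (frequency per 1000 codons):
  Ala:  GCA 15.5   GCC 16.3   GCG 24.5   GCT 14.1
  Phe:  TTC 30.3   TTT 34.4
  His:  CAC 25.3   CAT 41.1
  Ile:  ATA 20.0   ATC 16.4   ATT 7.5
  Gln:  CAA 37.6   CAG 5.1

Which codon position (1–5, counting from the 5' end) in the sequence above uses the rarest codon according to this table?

5

Codon 1 ATC (Ile): 16.4 per 1000.
Codon 2 GCG (Ala): 24.5 per 1000.
Codon 3 CAC (His): 25.3 per 1000.
Codon 4 TTT (Phe): 34.4 per 1000.
Codon 5 CAG (Gln): 5.1 per 1000.
Lowest frequency is 5.1 at codon 5.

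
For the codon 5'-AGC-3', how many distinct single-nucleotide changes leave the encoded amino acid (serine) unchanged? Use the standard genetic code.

1

Position 1: none → 0 synonymous.
Position 2: none → 0 synonymous.
Position 3: AGU → 1 synonymous.
Total: 0 + 0 + 1 = 1.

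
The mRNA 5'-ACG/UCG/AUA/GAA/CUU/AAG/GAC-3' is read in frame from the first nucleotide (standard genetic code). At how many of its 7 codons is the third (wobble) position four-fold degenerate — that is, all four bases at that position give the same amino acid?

3

Codon 1 ACG (Thr): third position 4-fold.
Codon 2 UCG (Ser): third position 4-fold.
Codon 3 AUA (Ile): third position 3-fold.
Codon 4 GAA (Glu): third position 2-fold.
Codon 5 CUU (Leu): third position 4-fold.
Codon 6 AAG (Lys): third position 2-fold.
Codon 7 GAC (Asp): third position 2-fold.
Four-fold degenerate third positions: 3.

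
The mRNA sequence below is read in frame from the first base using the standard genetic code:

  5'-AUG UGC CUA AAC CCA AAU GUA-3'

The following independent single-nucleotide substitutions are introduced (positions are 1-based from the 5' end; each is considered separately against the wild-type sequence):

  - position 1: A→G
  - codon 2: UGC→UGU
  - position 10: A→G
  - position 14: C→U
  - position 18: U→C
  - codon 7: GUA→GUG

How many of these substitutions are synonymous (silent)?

3

Codon 1: AUG (Met) → GUG (Val) — missense.
Codon 2: UGC (Cys) → UGU (Cys) — synonymous.
Codon 4: AAC (Asn) → GAC (Asp) — missense.
Codon 5: CCA (Pro) → CUA (Leu) — missense.
Codon 6: AAU (Asn) → AAC (Asn) — synonymous.
Codon 7: GUA (Val) → GUG (Val) — synonymous.
Synonymous: 3 of 6.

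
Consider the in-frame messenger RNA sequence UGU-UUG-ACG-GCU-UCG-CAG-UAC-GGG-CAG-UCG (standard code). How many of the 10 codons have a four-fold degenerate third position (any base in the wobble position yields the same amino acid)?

Codon 1 UGU (Cys): third position 2-fold.
Codon 2 UUG (Leu): third position 2-fold.
Codon 3 ACG (Thr): third position 4-fold.
Codon 4 GCU (Ala): third position 4-fold.
Codon 5 UCG (Ser): third position 4-fold.
Codon 6 CAG (Gln): third position 2-fold.
Codon 7 UAC (Tyr): third position 2-fold.
Codon 8 GGG (Gly): third position 4-fold.
Codon 9 CAG (Gln): third position 2-fold.
Codon 10 UCG (Ser): third position 4-fold.
Four-fold degenerate third positions: 5.

5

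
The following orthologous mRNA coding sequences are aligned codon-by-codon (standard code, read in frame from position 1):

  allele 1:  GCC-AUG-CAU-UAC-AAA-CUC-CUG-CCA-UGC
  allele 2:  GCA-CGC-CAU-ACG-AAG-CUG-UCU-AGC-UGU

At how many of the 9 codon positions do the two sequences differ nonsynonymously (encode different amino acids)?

4

Codon 1: GCC Ala / GCA Ala — synonymous.
Codon 2: AUG Met / CGC Arg — nonsynonymous.
Codon 3: CAU His / CAU His — identical.
Codon 4: UAC Tyr / ACG Thr — nonsynonymous.
Codon 5: AAA Lys / AAG Lys — synonymous.
Codon 6: CUC Leu / CUG Leu — synonymous.
Codon 7: CUG Leu / UCU Ser — nonsynonymous.
Codon 8: CCA Pro / AGC Ser — nonsynonymous.
Codon 9: UGC Cys / UGU Cys — synonymous.
Nonsynonymous differences: 4.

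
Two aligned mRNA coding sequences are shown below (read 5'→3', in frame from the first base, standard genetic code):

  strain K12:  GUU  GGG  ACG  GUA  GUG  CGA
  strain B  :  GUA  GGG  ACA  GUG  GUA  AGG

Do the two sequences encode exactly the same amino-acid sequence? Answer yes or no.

yes

Codon 1: GUU Val / GUA Val — synonymous.
Codon 2: GGG Gly / GGG Gly — identical.
Codon 3: ACG Thr / ACA Thr — synonymous.
Codon 4: GUA Val / GUG Val — synonymous.
Codon 5: GUG Val / GUA Val — synonymous.
Codon 6: CGA Arg / AGG Arg — synonymous.
Nonsynonymous differences: 0 → same protein.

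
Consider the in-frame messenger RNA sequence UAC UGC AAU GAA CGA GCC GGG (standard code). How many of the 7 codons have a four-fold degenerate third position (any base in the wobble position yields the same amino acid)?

3

Codon 1 UAC (Tyr): third position 2-fold.
Codon 2 UGC (Cys): third position 2-fold.
Codon 3 AAU (Asn): third position 2-fold.
Codon 4 GAA (Glu): third position 2-fold.
Codon 5 CGA (Arg): third position 4-fold.
Codon 6 GCC (Ala): third position 4-fold.
Codon 7 GGG (Gly): third position 4-fold.
Four-fold degenerate third positions: 3.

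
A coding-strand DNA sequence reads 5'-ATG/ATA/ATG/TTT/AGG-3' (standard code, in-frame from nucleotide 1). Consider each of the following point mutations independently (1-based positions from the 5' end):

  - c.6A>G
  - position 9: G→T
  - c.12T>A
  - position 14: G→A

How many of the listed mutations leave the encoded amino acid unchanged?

Codon 2: ATA (Ile) → ATG (Met) — missense.
Codon 3: ATG (Met) → ATT (Ile) — missense.
Codon 4: TTT (Phe) → TTA (Leu) — missense.
Codon 5: AGG (Arg) → AAG (Lys) — missense.
Synonymous: 0 of 4.

0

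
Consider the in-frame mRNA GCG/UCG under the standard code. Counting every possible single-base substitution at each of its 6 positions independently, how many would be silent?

Codon 1 (GCG, Ala): 3 synonymous substitutions.
Codon 2 (UCG, Ser): 3 synonymous substitutions.
Total: 3 + 3 = 6.

6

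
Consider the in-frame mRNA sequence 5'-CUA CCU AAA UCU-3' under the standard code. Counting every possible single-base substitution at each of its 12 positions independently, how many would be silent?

11

Codon 1 (CUA, Leu): 4 synonymous substitutions.
Codon 2 (CCU, Pro): 3 synonymous substitutions.
Codon 3 (AAA, Lys): 1 synonymous substitution.
Codon 4 (UCU, Ser): 3 synonymous substitutions.
Total: 4 + 3 + 1 + 3 = 11.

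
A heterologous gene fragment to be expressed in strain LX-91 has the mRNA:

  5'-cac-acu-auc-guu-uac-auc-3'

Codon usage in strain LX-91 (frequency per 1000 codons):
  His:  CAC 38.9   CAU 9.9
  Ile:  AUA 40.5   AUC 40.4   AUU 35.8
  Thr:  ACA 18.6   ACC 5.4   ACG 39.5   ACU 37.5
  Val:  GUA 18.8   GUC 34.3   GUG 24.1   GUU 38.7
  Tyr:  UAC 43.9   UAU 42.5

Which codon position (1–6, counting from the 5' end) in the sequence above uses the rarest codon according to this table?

Codon 1 CAC (His): 38.9 per 1000.
Codon 2 ACU (Thr): 37.5 per 1000.
Codon 3 AUC (Ile): 40.4 per 1000.
Codon 4 GUU (Val): 38.7 per 1000.
Codon 5 UAC (Tyr): 43.9 per 1000.
Codon 6 AUC (Ile): 40.4 per 1000.
Lowest frequency is 37.5 at codon 2.

2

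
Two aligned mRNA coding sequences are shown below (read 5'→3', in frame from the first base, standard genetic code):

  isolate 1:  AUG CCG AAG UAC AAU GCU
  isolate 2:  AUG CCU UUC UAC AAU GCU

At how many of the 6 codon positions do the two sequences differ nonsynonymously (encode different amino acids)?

Codon 1: AUG Met / AUG Met — identical.
Codon 2: CCG Pro / CCU Pro — synonymous.
Codon 3: AAG Lys / UUC Phe — nonsynonymous.
Codon 4: UAC Tyr / UAC Tyr — identical.
Codon 5: AAU Asn / AAU Asn — identical.
Codon 6: GCU Ala / GCU Ala — identical.
Nonsynonymous differences: 1.

1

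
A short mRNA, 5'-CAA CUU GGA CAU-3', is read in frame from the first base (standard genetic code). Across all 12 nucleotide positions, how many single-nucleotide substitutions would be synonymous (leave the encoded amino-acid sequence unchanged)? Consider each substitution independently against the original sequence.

Codon 1 (CAA, Gln): 1 synonymous substitution.
Codon 2 (CUU, Leu): 3 synonymous substitutions.
Codon 3 (GGA, Gly): 3 synonymous substitutions.
Codon 4 (CAU, His): 1 synonymous substitution.
Total: 1 + 3 + 3 + 1 = 8.

8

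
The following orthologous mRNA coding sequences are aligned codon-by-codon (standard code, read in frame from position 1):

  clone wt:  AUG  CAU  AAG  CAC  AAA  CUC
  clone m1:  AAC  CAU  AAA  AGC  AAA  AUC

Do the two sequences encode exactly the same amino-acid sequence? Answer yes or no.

Codon 1: AUG Met / AAC Asn — nonsynonymous.
Codon 2: CAU His / CAU His — identical.
Codon 3: AAG Lys / AAA Lys — synonymous.
Codon 4: CAC His / AGC Ser — nonsynonymous.
Codon 5: AAA Lys / AAA Lys — identical.
Codon 6: CUC Leu / AUC Ile — nonsynonymous.
Nonsynonymous differences: 3 → different protein.

no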